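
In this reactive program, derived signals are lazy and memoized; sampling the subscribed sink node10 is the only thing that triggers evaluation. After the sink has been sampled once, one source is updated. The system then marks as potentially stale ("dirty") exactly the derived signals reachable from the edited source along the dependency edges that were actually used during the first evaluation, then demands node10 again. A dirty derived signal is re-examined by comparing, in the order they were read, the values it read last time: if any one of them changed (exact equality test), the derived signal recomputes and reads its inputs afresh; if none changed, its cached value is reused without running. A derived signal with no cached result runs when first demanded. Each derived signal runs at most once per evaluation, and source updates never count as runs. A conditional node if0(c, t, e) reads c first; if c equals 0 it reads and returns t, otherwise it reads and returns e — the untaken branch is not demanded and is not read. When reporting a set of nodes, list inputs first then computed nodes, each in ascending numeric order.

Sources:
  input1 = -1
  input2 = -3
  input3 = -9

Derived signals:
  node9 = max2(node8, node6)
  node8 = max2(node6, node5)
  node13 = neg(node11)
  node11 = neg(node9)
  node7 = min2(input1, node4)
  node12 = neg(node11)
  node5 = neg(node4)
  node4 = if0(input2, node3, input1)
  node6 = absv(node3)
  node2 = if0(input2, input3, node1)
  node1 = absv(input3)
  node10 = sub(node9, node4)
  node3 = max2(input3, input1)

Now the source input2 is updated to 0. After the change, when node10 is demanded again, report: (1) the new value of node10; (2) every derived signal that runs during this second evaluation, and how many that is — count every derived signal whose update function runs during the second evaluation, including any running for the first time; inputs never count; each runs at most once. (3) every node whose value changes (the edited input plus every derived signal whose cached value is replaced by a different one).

Demanding node10 again yields 2.
1 derived signals run: node4.
The nodes whose values change: input2.
Note the absorption at node4: it re-runs yet its value is the same, leaving the output's value untouched.

First demand of the output computes:
  node3 = max2(-9, -1) = -1
  node4 = if0(input2=-3 -> else branch input1) = -1
  node5 = neg(-1) = 1
  node6 = absv(-1) = 1
  node8 = max2(1, 1) = 1
  node9 = max2(1, 1) = 1
  node10 = sub(1, -1) = 2

After the edit, cleaning proceeds:
  node4: a read changed (input2 -3->0) — executes, giving -1 — identical to its old value.
  node5: dirty, but its reads are unchanged (node4 unchanged); cached 1 stands.
  node8: dirty, but its reads are unchanged (node6 unchanged, node5 unchanged); cached 1 stands.
  node9: dirty, but its reads are unchanged (node8 unchanged, node6 unchanged); cached 1 stands.
  node10: dirty, but its reads are unchanged (node9 unchanged, node4 unchanged); cached 2 stands.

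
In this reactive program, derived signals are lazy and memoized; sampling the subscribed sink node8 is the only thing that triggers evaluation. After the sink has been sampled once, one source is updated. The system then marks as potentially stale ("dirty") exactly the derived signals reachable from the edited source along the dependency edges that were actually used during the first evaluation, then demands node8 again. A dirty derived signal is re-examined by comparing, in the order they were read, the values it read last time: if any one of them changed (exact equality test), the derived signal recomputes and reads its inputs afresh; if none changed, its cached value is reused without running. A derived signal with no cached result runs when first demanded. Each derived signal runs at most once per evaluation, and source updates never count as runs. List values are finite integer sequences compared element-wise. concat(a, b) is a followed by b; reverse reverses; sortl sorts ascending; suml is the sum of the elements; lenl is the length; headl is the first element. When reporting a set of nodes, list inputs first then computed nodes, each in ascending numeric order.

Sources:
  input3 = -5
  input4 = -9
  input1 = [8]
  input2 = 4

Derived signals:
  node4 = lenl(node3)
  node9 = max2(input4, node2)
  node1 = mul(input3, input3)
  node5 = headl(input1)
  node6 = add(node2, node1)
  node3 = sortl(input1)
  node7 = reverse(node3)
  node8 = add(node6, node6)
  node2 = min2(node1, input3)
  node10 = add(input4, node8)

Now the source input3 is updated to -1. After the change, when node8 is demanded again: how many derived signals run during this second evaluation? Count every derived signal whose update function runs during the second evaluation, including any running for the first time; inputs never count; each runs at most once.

4 derived signals run: node1, node2, node6, node8.

First demand of the output computes:
  node1 = mul(-5, -5) = 25
  node2 = min2(25, -5) = -5
  node6 = add(-5, 25) = 20
  node8 = add(20, 20) = 40

After the edit, cleaning proceeds:
  node1: a read changed (input3 -5->-1; input3 -5->-1) — executes, giving 1.
  node2: a read changed (node1 25->1; input3 -5->-1) — executes, giving -1.
  node6: a read changed (node2 -5->-1; node1 25->1) — executes, giving 0.
  node8: a read changed (node6 20->0; node6 20->0) — executes, giving 0.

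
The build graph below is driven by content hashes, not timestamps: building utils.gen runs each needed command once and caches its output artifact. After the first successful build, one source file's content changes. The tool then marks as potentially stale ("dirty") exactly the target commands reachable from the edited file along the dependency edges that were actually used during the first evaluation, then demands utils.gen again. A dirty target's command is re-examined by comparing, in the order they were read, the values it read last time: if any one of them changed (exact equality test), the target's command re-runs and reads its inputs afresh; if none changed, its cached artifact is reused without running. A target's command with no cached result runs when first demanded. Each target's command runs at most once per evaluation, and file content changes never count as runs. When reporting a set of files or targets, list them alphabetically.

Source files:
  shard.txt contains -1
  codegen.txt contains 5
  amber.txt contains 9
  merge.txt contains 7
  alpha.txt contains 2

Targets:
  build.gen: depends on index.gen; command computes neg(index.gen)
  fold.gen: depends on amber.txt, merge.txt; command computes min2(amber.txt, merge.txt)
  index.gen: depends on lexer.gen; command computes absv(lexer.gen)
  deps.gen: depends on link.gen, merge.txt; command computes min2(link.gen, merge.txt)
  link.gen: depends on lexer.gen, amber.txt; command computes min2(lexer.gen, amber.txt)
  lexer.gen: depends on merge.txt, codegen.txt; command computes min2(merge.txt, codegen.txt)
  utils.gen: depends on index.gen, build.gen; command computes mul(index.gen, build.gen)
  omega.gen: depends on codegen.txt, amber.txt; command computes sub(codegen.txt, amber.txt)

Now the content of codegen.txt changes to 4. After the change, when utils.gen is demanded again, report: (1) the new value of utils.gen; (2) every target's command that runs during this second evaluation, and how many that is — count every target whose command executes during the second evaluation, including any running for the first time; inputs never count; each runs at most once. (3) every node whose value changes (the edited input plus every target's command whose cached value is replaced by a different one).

utils.gen now evaluates to -16.
Run set: build.gen, index.gen, lexer.gen, utils.gen (4 run).
Changed values: build.gen, codegen.txt, index.gen, lexer.gen, utils.gen.

Initial pass — values computed on the first demand:
  lexer.gen = min2(7, 5) = 5
  index.gen = absv(5) = 5
  build.gen = neg(5) = -5
  utils.gen = mul(5, -5) = -25

Second demand — change propagation:
  lexer.gen: re-runs because codegen.txt 5->4; new result 4.
  index.gen: re-runs because lexer.gen 5->4; new result 4.
  build.gen: re-runs because index.gen 5->4; new result -4.
  utils.gen: re-runs because index.gen 5->4; build.gen -5->-4; new result -16.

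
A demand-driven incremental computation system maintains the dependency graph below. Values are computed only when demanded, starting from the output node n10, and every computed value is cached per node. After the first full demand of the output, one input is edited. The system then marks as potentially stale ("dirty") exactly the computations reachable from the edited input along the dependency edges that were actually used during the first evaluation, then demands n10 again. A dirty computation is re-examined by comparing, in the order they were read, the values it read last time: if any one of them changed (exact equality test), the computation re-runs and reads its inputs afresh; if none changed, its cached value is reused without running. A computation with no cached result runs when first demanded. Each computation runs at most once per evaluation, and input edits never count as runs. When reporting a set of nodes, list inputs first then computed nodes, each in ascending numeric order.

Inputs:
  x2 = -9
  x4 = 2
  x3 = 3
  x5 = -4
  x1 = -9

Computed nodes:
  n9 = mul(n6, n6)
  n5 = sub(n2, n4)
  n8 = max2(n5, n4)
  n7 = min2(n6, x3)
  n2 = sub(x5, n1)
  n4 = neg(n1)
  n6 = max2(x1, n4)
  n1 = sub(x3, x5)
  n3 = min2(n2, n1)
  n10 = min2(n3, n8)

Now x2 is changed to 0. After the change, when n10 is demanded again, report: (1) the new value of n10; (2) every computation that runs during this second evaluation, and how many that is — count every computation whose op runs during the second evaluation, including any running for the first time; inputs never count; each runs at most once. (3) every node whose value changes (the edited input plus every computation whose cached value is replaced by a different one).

New value of n10: -11.
Computations that run: none — 0 in total.
Values that change: x2.
Key observation: x2 is never demanded by the output, so the edit triggers no recomputation at all.

First evaluation (everything demanded from the output):
  n1 = sub(3, -4) = 7
  n2 = sub(-4, 7) = -11
  n3 = min2(-11, 7) = -11
  n4 = neg(7) = -7
  n5 = sub(-11, -7) = -4
  n8 = max2(-4, -7) = -4
  n10 = min2(-11, -4) = -11

Propagation after the edit:
  x2 feeds no computation that the output demands — nothing is marked dirty and nothing runs.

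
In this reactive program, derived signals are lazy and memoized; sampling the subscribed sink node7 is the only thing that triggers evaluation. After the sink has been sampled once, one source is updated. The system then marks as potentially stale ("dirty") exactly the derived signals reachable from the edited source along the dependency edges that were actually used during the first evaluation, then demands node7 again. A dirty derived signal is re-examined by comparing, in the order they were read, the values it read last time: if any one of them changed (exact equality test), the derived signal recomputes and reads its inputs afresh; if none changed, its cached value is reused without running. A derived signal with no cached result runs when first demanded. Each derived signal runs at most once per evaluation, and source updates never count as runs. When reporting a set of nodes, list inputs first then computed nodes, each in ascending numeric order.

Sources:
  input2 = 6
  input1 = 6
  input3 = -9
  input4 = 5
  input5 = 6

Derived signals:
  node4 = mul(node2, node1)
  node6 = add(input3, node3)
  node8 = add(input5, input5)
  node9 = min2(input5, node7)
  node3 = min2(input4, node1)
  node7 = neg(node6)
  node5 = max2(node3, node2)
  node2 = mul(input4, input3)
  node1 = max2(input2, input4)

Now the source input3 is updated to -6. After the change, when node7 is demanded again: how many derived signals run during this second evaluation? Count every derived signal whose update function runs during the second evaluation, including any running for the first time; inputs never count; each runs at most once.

2 derived signals run: node6, node7.

First demand of the output computes:
  node1 = max2(6, 5) = 6
  node3 = min2(5, 6) = 5
  node6 = add(-9, 5) = -4
  node7 = neg(-4) = 4

After the edit, cleaning proceeds:
  node6: a read changed (input3 -9->-6) — executes, giving -1.
  node7: a read changed (node6 -4->-1) — executes, giving 1.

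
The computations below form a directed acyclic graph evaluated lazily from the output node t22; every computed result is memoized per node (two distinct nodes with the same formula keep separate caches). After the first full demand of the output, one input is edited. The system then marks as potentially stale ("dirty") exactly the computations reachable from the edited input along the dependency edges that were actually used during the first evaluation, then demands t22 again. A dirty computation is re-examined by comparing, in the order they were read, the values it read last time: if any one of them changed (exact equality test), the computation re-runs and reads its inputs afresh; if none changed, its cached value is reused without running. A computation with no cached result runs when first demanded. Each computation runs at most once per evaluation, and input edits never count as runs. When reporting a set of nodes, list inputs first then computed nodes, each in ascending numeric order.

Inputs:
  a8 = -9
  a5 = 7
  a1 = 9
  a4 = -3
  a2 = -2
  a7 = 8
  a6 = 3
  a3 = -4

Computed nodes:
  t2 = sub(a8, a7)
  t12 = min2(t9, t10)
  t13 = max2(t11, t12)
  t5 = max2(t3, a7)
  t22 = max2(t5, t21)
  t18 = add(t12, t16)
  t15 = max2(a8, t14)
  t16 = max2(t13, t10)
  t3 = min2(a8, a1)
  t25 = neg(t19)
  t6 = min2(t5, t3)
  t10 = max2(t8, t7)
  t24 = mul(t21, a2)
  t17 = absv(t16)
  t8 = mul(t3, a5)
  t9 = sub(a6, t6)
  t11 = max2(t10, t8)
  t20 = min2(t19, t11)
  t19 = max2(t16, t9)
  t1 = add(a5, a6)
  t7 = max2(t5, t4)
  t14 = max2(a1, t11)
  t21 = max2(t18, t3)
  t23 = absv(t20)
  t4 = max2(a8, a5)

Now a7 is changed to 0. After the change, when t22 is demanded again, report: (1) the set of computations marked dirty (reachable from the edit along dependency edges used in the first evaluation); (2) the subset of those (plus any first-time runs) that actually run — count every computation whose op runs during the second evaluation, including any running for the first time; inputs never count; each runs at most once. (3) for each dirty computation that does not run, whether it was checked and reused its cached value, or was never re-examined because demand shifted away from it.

The edit dirties: t5, t6, t7, t9, t10, t11, t12, t13, t16, t18, t21, t22.
11 computations run: t5, t6, t7, t10, t11, t12, t13, t16, t18, t21, t22.
Cache hits after checking: t9.
Note where the cutoff bites: t9 is checked, finds nothing changed, and keeps its cache.

First demand of the output computes:
  t3 = min2(-9, 9) = -9
  t4 = max2(-9, 7) = 7
  t5 = max2(-9, 8) = 8
  t6 = min2(8, -9) = -9
  t7 = max2(8, 7) = 8
  t8 = mul(-9, 7) = -63
  t9 = sub(3, -9) = 12
  t10 = max2(-63, 8) = 8
  t11 = max2(8, -63) = 8
  t12 = min2(12, 8) = 8
  t13 = max2(8, 8) = 8
  t16 = max2(8, 8) = 8
  t18 = add(8, 8) = 16
  t21 = max2(16, -9) = 16
  t22 = max2(8, 16) = 16

After the edit, cleaning proceeds:
  t5: a read changed (a7 8->0) — executes, giving 0.
  t6: a read changed (t5 8->0) — executes, giving -9 — identical to its old value.
  t7: a read changed (t5 8->0) — executes, giving 7.
  t9: dirty, but its reads are unchanged (a6 unchanged, t6 unchanged); cached 12 stands.
  t10: a read changed (t7 8->7) — executes, giving 7.
  t11: a read changed (t10 8->7) — executes, giving 7.
  t12: a read changed (t10 8->7) — executes, giving 7.
  t13: a read changed (t11 8->7; t12 8->7) — executes, giving 7.
  t16: a read changed (t13 8->7; t10 8->7) — executes, giving 7.
  t18: a read changed (t12 8->7; t16 8->7) — executes, giving 14.
  t21: a read changed (t18 16->14) — executes, giving 14.
  t22: a read changed (t5 8->0; t21 16->14) — executes, giving 14.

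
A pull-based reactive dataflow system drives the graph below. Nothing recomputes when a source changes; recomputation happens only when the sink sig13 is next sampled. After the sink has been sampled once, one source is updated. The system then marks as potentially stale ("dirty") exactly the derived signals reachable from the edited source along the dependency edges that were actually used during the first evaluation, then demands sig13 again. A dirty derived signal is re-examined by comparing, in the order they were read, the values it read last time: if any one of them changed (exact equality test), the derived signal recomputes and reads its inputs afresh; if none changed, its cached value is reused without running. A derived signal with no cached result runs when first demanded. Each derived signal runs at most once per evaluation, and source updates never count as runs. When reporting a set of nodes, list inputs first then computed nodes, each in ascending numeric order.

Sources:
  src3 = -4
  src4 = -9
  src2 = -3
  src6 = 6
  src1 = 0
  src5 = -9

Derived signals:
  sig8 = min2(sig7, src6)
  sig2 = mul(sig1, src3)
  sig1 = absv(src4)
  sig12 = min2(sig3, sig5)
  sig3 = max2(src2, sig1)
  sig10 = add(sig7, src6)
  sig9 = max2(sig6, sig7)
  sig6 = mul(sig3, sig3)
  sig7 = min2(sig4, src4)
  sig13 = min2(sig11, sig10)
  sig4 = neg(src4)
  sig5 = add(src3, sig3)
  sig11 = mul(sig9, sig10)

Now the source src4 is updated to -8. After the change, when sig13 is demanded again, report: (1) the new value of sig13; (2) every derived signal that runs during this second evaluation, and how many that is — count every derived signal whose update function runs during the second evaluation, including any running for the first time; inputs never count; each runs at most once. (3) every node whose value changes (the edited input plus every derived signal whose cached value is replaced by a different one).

New value of sig13: -128.
Derived signals that run: sig1, sig3, sig4, sig6, sig7, sig9, sig10, sig11, sig13 — 9 in total.
Values that change: src4, sig1, sig3, sig4, sig6, sig7, sig9, sig10, sig11, sig13.

First evaluation (everything demanded from the output):
  sig1 = absv(-9) = 9
  sig3 = max2(-3, 9) = 9
  sig4 = neg(-9) = 9
  sig6 = mul(9, 9) = 81
  sig7 = min2(9, -9) = -9
  sig9 = max2(81, -9) = 81
  sig10 = add(-9, 6) = -3
  sig11 = mul(81, -3) = -243
  sig13 = min2(-243, -3) = -243

Propagation after the edit:
  sig1: runs — src4 -9->-8; result 8.
  sig3: runs — sig1 9->8; result 8.
  sig4: runs — src4 -9->-8; result 8.
  sig6: runs — sig3 9->8; sig3 9->8; result 64.
  sig7: runs — sig4 9->8; src4 -9->-8; result -8.
  sig9: runs — sig6 81->64; sig7 -9->-8; result 64.
  sig10: runs — sig7 -9->-8; result -2.
  sig11: runs — sig9 81->64; sig10 -3->-2; result -128.
  sig13: runs — sig11 -243->-128; sig10 -3->-2; result -128.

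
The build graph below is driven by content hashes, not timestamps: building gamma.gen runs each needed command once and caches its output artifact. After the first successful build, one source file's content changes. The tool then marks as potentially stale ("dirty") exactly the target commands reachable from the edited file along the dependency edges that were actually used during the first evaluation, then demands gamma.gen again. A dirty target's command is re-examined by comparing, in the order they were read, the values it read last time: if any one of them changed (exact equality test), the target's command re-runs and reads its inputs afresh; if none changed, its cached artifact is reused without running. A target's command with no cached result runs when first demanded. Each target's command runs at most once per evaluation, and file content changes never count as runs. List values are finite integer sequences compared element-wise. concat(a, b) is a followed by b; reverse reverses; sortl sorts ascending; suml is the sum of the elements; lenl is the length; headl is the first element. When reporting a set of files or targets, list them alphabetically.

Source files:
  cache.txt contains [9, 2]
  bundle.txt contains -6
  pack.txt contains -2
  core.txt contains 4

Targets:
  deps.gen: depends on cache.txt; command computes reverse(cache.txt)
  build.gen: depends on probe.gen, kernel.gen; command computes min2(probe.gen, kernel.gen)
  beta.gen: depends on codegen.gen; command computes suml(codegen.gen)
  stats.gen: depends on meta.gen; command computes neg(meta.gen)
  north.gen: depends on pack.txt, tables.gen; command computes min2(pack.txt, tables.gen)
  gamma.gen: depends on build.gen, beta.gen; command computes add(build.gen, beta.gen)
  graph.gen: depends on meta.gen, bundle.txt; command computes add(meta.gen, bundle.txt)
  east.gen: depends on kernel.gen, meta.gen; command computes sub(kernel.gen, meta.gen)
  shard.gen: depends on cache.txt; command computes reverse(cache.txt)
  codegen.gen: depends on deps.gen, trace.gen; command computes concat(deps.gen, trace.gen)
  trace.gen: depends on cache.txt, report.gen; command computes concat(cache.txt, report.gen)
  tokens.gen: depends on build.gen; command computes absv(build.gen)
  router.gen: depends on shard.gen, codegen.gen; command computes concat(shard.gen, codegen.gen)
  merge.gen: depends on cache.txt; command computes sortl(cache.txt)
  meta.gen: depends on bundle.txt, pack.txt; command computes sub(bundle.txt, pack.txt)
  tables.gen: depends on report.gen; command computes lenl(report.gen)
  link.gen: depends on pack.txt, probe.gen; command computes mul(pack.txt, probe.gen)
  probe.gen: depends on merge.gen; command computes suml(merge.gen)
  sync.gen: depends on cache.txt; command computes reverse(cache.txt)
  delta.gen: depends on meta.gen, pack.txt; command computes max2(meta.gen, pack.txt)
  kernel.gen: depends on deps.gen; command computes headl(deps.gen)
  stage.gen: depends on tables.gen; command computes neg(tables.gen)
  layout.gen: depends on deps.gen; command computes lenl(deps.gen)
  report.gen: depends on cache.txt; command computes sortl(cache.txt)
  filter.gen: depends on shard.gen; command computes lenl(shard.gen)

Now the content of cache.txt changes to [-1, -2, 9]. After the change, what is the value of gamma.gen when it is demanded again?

Initial pass — values computed on the first demand:
  deps.gen = reverse([9, 2]) = [2, 9]
  kernel.gen = headl([2, 9]) = 2
  merge.gen = sortl([9, 2]) = [2, 9]
  probe.gen = suml([2, 9]) = 11
  build.gen = min2(11, 2) = 2
  report.gen = sortl([9, 2]) = [2, 9]
  trace.gen = concat([9, 2], [2, 9]) = [9, 2, 2, 9]
  codegen.gen = concat([2, 9], [9, 2, 2, 9]) = [2, 9, 9, 2, 2, 9]
  beta.gen = suml([2, 9, 9, 2, 2, 9]) = 33
  gamma.gen = add(2, 33) = 35

Second demand — change propagation:
  deps.gen: re-runs because cache.txt [9, 2]->[-1, -2, 9]; new result [9, -2, -1].
  kernel.gen: re-runs because deps.gen [2, 9]->[9, -2, -1]; new result 9.
  merge.gen: re-runs because cache.txt [9, 2]->[-1, -2, 9]; new result [-2, -1, 9].
  probe.gen: re-runs because merge.gen [2, 9]->[-2, -1, 9]; new result 6.
  build.gen: re-runs because probe.gen 11->6; kernel.gen 2->9; new result 6.
  report.gen: re-runs because cache.txt [9, 2]->[-1, -2, 9]; new result [-2, -1, 9].
  trace.gen: re-runs because cache.txt [9, 2]->[-1, -2, 9]; report.gen [2, 9]->[-2, -1, 9]; new result [-1, -2, 9, -2, -1, 9].
  codegen.gen: re-runs because deps.gen [2, 9]->[9, -2, -1]; trace.gen [9, 2, 2, 9]->[-1, -2, 9, -2, -1, 9]; new result [9, -2, -1, -1, -2, 9, -2, -1, 9].
  beta.gen: re-runs because codegen.gen [2, 9, 9, 2, 2, 9]->[9, -2, -1, -1, -2, 9, -2, -1, 9]; new result 18.
  gamma.gen: re-runs because build.gen 2->6; beta.gen 33->18; new result 24.

gamma.gen now evaluates to 24.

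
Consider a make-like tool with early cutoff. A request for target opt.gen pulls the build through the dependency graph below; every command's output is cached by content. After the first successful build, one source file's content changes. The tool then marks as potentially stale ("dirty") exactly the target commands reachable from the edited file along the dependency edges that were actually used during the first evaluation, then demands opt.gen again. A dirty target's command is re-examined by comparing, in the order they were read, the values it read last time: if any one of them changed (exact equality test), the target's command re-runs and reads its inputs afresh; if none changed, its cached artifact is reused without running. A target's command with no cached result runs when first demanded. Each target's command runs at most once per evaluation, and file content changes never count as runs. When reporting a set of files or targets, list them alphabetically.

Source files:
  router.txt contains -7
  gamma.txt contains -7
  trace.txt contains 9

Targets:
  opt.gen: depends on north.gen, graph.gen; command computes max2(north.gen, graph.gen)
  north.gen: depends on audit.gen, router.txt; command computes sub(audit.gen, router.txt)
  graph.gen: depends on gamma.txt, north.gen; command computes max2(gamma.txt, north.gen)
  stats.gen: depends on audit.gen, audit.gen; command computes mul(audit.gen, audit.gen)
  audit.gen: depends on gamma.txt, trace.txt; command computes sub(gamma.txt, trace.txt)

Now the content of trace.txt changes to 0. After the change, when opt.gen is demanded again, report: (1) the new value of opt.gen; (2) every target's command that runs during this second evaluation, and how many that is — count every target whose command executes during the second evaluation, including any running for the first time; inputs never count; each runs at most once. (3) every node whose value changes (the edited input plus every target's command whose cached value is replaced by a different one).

First demand of the output computes:
  audit.gen = sub(-7, 9) = -16
  north.gen = sub(-16, -7) = -9
  graph.gen = max2(-7, -9) = -7
  opt.gen = max2(-9, -7) = -7

After the edit, cleaning proceeds:
  audit.gen: a read changed (trace.txt 9->0) — executes, giving -7.
  north.gen: a read changed (audit.gen -16->-7) — executes, giving 0.
  graph.gen: a read changed (north.gen -9->0) — executes, giving 0.
  opt.gen: a read changed (north.gen -9->0; graph.gen -7->0) — executes, giving 0.

Demanding opt.gen again yields 0.
4 target commands run: audit.gen, graph.gen, north.gen, opt.gen.
The nodes whose values change: audit.gen, graph.gen, north.gen, opt.gen, trace.txt.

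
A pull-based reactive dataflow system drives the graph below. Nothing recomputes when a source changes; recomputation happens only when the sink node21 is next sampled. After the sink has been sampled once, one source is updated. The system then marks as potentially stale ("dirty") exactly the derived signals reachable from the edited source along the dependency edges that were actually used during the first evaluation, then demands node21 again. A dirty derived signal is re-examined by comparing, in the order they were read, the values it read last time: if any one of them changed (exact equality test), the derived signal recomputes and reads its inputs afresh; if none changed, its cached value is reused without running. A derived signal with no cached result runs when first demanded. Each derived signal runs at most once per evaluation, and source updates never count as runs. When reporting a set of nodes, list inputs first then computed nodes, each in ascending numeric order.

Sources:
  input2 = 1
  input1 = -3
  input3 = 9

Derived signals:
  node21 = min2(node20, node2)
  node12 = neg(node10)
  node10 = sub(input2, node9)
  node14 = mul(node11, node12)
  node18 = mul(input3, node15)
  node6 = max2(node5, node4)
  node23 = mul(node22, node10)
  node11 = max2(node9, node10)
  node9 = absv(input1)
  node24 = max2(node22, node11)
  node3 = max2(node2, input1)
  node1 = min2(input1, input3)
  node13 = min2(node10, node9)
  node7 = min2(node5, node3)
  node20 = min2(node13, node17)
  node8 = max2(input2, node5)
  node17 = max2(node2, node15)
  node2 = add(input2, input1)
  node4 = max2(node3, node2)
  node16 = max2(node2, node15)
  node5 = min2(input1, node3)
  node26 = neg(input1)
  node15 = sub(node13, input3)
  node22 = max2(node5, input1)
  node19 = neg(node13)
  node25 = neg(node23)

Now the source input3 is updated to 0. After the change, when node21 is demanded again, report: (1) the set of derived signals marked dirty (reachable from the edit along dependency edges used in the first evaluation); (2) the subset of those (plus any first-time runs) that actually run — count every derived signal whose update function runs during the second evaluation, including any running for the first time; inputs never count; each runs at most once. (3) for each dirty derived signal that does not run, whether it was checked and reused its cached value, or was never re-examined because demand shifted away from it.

Marked dirty: node15, node17, node20, node21.
Derived signals that run: node15, node17 — 2 in total.
Checked but reused from cache: node20, node21.
Key observation: the change is absorbed at node17 — it re-runs but produces the same value, and the output's value is unchanged.

First evaluation (everything demanded from the output):
  node2 = add(1, -3) = -2
  node9 = absv(-3) = 3
  node10 = sub(1, 3) = -2
  node13 = min2(-2, 3) = -2
  node15 = sub(-2, 9) = -11
  node17 = max2(-2, -11) = -2
  node20 = min2(-2, -2) = -2
  node21 = min2(-2, -2) = -2

Propagation after the edit:
  node15: runs — input3 9->0; result -2.
  node17: runs — node15 -11->-2; result -2 (same value as before).
  node20: checked — values it read are unchanged (node13 unchanged, node17 unchanged); reused cached -2 without running.
  node21: checked — values it read are unchanged (node20 unchanged, node2 unchanged); reused cached -2 without running.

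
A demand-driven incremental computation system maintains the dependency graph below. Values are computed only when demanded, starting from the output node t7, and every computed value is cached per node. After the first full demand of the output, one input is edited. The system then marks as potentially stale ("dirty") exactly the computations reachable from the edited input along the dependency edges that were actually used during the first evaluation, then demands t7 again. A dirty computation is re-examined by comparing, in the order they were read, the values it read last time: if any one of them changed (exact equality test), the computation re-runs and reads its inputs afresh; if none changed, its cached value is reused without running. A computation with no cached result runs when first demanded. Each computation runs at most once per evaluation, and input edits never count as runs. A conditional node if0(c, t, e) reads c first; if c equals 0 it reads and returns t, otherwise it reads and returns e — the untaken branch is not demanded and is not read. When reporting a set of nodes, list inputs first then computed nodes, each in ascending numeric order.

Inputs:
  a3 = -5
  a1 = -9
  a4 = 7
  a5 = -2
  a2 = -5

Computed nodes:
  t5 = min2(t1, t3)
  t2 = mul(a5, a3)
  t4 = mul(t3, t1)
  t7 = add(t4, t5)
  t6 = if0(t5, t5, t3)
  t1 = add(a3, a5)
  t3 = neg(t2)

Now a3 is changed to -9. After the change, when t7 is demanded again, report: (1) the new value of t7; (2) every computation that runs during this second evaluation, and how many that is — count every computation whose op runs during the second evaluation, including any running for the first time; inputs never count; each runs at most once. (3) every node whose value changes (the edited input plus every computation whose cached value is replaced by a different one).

First evaluation (everything demanded from the output):
  t1 = add(-5, -2) = -7
  t2 = mul(-2, -5) = 10
  t3 = neg(10) = -10
  t4 = mul(-10, -7) = 70
  t5 = min2(-7, -10) = -10
  t7 = add(70, -10) = 60

Propagation after the edit:
  t1: runs — a3 -5->-9; result -11.
  t2: runs — a3 -5->-9; result 18.
  t3: runs — t2 10->18; result -18.
  t4: runs — t3 -10->-18; t1 -7->-11; result 198.
  t5: runs — t1 -7->-11; t3 -10->-18; result -18.
  t7: runs — t4 70->198; t5 -10->-18; result 180.

New value of t7: 180.
Computations that run: t1, t2, t3, t4, t5, t7 — 6 in total.
Values that change: a3, t1, t2, t3, t4, t5, t7.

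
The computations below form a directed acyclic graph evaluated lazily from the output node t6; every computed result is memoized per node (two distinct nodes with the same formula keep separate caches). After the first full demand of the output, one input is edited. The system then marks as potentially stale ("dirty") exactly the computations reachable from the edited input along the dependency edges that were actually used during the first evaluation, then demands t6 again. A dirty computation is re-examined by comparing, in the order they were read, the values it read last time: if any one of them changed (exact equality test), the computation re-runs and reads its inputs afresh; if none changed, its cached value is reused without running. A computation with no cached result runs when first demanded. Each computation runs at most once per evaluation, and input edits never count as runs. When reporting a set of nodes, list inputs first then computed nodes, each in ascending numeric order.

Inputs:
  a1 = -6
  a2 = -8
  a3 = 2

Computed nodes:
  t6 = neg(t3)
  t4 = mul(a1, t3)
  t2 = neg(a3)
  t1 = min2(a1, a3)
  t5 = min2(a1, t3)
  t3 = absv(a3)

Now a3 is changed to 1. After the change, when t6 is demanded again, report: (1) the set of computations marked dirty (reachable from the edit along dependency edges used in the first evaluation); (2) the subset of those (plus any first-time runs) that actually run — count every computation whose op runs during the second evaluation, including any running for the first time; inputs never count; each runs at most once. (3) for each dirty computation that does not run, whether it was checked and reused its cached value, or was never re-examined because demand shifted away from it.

The edit dirties: t3, t6.
2 computations run: t3, t6.
No dirty computation escaped a run.

First demand of the output computes:
  t3 = absv(2) = 2
  t6 = neg(2) = -2

After the edit, cleaning proceeds:
  t3: a read changed (a3 2->1) — executes, giving 1.
  t6: a read changed (t3 2->1) — executes, giving -1.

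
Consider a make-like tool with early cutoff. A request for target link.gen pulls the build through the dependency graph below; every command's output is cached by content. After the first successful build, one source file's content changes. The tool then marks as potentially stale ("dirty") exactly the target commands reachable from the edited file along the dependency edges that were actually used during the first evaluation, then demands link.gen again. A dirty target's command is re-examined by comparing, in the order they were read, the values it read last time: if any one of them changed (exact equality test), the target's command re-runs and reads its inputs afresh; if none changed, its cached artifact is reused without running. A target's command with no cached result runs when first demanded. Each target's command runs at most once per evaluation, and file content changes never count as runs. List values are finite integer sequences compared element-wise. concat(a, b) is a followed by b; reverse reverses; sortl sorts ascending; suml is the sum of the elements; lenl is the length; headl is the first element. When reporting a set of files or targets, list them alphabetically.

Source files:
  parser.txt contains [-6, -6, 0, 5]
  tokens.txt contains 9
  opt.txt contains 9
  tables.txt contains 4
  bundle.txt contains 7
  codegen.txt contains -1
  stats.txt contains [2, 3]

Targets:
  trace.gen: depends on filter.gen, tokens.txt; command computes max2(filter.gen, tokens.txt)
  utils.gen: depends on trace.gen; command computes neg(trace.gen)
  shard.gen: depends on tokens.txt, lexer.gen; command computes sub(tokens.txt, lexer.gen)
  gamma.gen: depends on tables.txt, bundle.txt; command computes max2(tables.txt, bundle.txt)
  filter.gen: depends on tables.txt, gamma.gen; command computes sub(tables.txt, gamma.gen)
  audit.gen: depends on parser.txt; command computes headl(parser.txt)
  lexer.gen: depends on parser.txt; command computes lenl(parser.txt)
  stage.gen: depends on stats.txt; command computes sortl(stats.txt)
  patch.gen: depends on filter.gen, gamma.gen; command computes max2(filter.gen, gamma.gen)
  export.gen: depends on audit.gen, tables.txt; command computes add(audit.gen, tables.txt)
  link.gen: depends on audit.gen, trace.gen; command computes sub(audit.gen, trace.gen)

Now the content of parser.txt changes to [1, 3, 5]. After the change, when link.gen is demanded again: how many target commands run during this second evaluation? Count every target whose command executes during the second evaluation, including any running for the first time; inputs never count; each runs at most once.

2 target commands run: audit.gen, link.gen.

First demand of the output computes:
  audit.gen = headl([-6, -6, 0, 5]) = -6
  gamma.gen = max2(4, 7) = 7
  filter.gen = sub(4, 7) = -3
  trace.gen = max2(-3, 9) = 9
  link.gen = sub(-6, 9) = -15

After the edit, cleaning proceeds:
  audit.gen: a read changed (parser.txt [-6, -6, 0, 5]->[1, 3, 5]) — executes, giving 1.
  link.gen: a read changed (audit.gen -6->1) — executes, giving -8.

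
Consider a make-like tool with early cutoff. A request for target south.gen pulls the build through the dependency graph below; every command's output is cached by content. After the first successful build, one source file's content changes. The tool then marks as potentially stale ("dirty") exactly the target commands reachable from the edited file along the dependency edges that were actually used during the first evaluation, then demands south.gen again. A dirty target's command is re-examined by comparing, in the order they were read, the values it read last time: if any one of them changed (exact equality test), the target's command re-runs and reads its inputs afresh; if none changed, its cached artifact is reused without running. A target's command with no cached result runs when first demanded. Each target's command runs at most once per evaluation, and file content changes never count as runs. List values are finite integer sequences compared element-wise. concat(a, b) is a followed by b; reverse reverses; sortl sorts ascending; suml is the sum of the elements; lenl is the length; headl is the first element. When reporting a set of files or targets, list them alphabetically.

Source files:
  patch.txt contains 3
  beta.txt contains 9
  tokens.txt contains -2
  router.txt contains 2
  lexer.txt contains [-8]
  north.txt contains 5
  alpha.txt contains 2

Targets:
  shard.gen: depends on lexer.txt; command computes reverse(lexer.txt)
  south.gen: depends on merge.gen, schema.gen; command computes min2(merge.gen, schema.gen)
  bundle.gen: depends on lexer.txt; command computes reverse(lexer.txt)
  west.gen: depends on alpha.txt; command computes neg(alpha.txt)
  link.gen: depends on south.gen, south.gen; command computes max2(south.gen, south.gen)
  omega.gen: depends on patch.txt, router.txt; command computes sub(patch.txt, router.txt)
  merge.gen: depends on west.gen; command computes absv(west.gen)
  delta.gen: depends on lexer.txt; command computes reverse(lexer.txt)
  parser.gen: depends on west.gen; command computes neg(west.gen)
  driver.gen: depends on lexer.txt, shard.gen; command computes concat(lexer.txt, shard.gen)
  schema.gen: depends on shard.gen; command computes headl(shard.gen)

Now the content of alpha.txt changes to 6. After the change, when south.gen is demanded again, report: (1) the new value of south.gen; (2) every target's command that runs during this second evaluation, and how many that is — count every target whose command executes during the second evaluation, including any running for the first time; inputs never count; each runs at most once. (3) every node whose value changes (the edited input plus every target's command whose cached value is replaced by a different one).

First demand of the output computes:
  shard.gen = reverse([-8]) = [-8]
  schema.gen = headl([-8]) = -8
  west.gen = neg(2) = -2
  merge.gen = absv(-2) = 2
  south.gen = min2(2, -8) = -8

After the edit, cleaning proceeds:
  west.gen: a read changed (alpha.txt 2->6) — executes, giving -6.
  merge.gen: a read changed (west.gen -2->-6) — executes, giving 6.
  south.gen: a read changed (merge.gen 2->6) — executes, giving -8 — identical to its old value.

Demanding south.gen again yields -8.
3 target commands run: merge.gen, south.gen, west.gen.
The nodes whose values change: alpha.txt, merge.gen, west.gen.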